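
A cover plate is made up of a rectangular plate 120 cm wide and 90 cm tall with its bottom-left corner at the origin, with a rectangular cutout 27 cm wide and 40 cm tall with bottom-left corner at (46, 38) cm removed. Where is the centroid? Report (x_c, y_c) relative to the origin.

Part | A | x̄ᵢ | ȳᵢ | A·x̄ᵢ | A·ȳᵢ
plate | 10800.00 | 60.00 | 45.00 | 648000.00 | 486000.00
hole | -1080.00 | 59.50 | 58.00 | -64260.00 | -62640.00
Σ | 9720.00 |  |  | 583740.00 | 423360.00
x_c = 583740.00 / 9720.00 = 60.06 cm
y_c = 423360.00 / 9720.00 = 43.56 cm

x_c = 60.06 cm, y_c = 43.56 cm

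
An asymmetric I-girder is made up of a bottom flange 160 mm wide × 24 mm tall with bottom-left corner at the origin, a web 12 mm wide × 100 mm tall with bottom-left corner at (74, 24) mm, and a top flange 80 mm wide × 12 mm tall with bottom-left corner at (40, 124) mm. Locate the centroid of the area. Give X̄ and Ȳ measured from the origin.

X̄ = 80.00 mm, Ȳ = 43.28 mm

bottom flange: A = 160 × 24 = 3840.00, centroid at (80.00, 12.00).
web: A = 12 × 100 = 1200.00, centroid at (80.00, 74.00).
top flange: A = 80 × 12 = 960.00, centroid at (80.00, 130.00).
ΣA = 6000.00 mm²
ΣAX̄ = (3840.00)(80.00) + (1200.00)(80.00) + (960.00)(80.00) = 480000.00 mm³
ΣAȲ = (3840.00)(12.00) + (1200.00)(74.00) + (960.00)(130.00) = 259680.00 mm³
X̄ = 480000.00 / 6000.00 = 80.00 mm
Ȳ = 259680.00 / 6000.00 = 43.28 mm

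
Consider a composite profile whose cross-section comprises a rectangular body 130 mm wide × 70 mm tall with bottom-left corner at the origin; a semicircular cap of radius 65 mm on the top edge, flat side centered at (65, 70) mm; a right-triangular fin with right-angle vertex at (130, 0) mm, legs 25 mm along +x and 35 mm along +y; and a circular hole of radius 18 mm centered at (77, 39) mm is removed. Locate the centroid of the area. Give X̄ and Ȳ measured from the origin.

X̄ = 66.31 mm, Ȳ = 61.46 mm

rectangular body: A = 130 × 70 = 9100.00, centroid at (65.00, 35.00).
semicircular top: A = ½π·65² = 6636.61, centroid at (65.00, 97.59).
triangular fin: A = ½·25·35 = 437.50, centroid at (138.33, 11.67).
hole: A = −π·18² = -1017.88, centroid at (77.00, 39.00).
ΣA = 15156.24 mm²
ΣAX̄ = (9100.00)(65.00) + (6636.61)(65.00) + (437.50)(138.33) + (-1017.88)(77.00) = 1005024.32 mm³
ΣAȲ = (9100.00)(35.00) + (6636.61)(97.59) + (437.50)(11.67) + (-1017.88)(39.00) = 931553.35 mm³
X̄ = 1005024.32 / 15156.24 = 66.31 mm
Ȳ = 931553.35 / 15156.24 = 61.46 mm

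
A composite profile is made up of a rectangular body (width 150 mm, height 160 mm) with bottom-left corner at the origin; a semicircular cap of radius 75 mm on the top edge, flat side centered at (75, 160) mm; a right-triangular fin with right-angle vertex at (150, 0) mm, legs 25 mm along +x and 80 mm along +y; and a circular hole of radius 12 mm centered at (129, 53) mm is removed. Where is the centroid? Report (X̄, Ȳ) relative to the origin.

Part | A | x̄ᵢ | ȳᵢ | A·x̄ᵢ | A·ȳᵢ
rectangular body | 24000.00 | 75.00 | 80.00 | 1800000.00 | 1920000.00
semicircular top | 8835.73 | 75.00 | 191.83 | 662679.70 | 1694966.69
triangular fin | 1000.00 | 158.33 | 26.67 | 158333.33 | 26666.67
hole | -452.39 | 129.00 | 53.00 | -58358.23 | -23976.64
Σ | 33383.34 |  |  | 2562654.81 | 3617656.73
X̄ = 2562654.81 / 33383.34 = 76.76 mm
Ȳ = 3617656.73 / 33383.34 = 108.37 mm

X̄ = 76.76 mm, Ȳ = 108.37 mm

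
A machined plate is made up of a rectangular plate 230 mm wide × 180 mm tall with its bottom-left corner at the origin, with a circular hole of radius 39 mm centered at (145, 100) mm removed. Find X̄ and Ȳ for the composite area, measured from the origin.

plate: A = 230 × 180 = 41400.00, centroid at (115.00, 90.00).
hole: A = −π·39² = -4778.36, centroid at (145.00, 100.00).
ΣA = 36621.64 mm², ΣAX̄ = 4068137.45 mm³, ΣAȲ = 3248163.76 mm³.
X̄ = 4068137.45/36621.64 = 111.09 mm; Ȳ = 3248163.76/36621.64 = 88.70 mm.

X̄ = 111.09 mm, Ȳ = 88.70 mm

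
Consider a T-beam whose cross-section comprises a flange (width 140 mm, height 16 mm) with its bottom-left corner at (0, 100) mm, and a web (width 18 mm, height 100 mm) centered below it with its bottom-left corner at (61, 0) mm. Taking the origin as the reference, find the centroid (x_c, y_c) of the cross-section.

x_c = 70.00 mm, y_c = 82.16 mm

web: A = 18 × 100 = 1800.00, centroid at (70.00, 50.00).
flange: A = 140 × 16 = 2240.00, centroid at (70.00, 108.00).
ΣA = 4040.00 mm²
ΣAx_c = (1800.00)(70.00) + (2240.00)(70.00) = 282800.00 mm³
ΣAy_c = (1800.00)(50.00) + (2240.00)(108.00) = 331920.00 mm³
x_c = 282800.00 / 4040.00 = 70.00 mm
y_c = 331920.00 / 4040.00 = 82.16 mm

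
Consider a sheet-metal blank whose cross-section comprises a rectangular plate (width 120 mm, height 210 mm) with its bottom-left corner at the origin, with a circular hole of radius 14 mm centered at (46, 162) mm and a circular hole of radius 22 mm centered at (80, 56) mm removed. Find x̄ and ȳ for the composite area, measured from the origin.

plate: A = 120 × 210 = 25200.00, centroid at (60.00, 105.00).
hole 1: A = −π·14² = -615.75, centroid at (46.00, 162.00).
hole 2: A = −π·22² = -1520.53, centroid at (80.00, 56.00).
ΣA = 23063.72 mm²
ΣAx̄ = (25200.00)(60.00) + (-615.75)(46.00) + (-1520.53)(80.00) = 1362032.93 mm³
ΣAȳ = (25200.00)(105.00) + (-615.75)(162.00) + (-1520.53)(56.00) = 2461098.42 mm³
x̄ = 1362032.93 / 23063.72 = 59.06 mm
ȳ = 2461098.42 / 23063.72 = 106.71 mm

x̄ = 59.06 mm, ȳ = 106.71 mm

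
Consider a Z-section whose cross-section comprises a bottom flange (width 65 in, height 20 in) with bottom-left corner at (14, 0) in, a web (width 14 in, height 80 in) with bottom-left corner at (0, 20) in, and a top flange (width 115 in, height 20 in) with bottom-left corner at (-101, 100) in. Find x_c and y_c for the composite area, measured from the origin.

x_c = -6.73 in, y_c = 70.59 in

bottom flange: A = 65 × 20 = 1300.00, centroid at (46.50, 10.00).
web: A = 14 × 80 = 1120.00, centroid at (7.00, 60.00).
top flange: A = 115 × 20 = 2300.00, centroid at (-43.50, 110.00).
ΣA = 4720.00 in²
ΣAx_c = (1300.00)(46.50) + (1120.00)(7.00) + (2300.00)(-43.50) = -31760.00 in³
ΣAy_c = (1300.00)(10.00) + (1120.00)(60.00) + (2300.00)(110.00) = 333200.00 in³
x_c = -31760.00 / 4720.00 = -6.73 in
y_c = 333200.00 / 4720.00 = 70.59 in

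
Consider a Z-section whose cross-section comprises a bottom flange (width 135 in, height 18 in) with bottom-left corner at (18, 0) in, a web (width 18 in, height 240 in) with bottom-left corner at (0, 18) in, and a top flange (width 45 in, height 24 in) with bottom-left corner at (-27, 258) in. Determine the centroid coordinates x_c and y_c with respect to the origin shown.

bottom flange: A = 135 × 18 = 2430.00, centroid at (85.50, 9.00).
web: A = 18 × 240 = 4320.00, centroid at (9.00, 138.00).
top flange: A = 45 × 24 = 1080.00, centroid at (-4.50, 270.00).
ΣA = 7830.00 in², ΣAx_c = 241785.00 in³, ΣAy_c = 909630.00 in³.
x_c = 241785.00/7830.00 = 30.88 in; y_c = 909630.00/7830.00 = 116.17 in.

x_c = 30.88 in, y_c = 116.17 in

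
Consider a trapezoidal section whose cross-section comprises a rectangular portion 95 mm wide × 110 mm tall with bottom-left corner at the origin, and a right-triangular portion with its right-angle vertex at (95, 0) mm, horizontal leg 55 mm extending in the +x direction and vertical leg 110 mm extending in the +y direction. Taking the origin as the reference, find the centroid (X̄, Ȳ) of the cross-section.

rectangular portion: A = 95 × 110 = 10450.00, centroid at (47.50, 55.00).
triangular portion: A = ½·55·110 = 3025.00, centroid at (113.33, 36.67).
ΣA = 13475.00 mm², ΣAX̄ = 839208.33 mm³, ΣAȲ = 685666.67 mm³.
X̄ = 839208.33/13475.00 = 62.28 mm; Ȳ = 685666.67/13475.00 = 50.88 mm.

X̄ = 62.28 mm, Ȳ = 50.88 mm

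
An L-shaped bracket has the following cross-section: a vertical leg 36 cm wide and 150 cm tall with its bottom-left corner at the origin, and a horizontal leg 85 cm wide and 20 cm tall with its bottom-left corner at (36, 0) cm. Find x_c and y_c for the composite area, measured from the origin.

x_c = 32.49 cm, y_c = 59.44 cm

Part | A | x̄ᵢ | ȳᵢ | A·x̄ᵢ | A·ȳᵢ
vertical leg | 5400.00 | 18.00 | 75.00 | 97200.00 | 405000.00
horizontal leg | 1700.00 | 78.50 | 10.00 | 133450.00 | 17000.00
Σ | 7100.00 |  |  | 230650.00 | 422000.00
x_c = 230650.00 / 7100.00 = 32.49 cm
y_c = 422000.00 / 7100.00 = 59.44 cm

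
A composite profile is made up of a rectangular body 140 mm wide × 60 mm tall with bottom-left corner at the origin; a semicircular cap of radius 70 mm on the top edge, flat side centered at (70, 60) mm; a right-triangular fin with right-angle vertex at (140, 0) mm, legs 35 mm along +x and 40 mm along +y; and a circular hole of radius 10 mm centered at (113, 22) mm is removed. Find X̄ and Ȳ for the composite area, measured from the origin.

rectangular body: A = 140 × 60 = 8400.00, centroid at (70.00, 30.00).
semicircular top: A = ½π·70² = 7696.90, centroid at (70.00, 89.71).
triangular fin: A = ½·35·40 = 700.00, centroid at (151.67, 13.33).
hole: A = −π·10² = -314.16, centroid at (113.00, 22.00).
ΣA = 16482.74 mm², ΣAX̄ = 1197449.81 mm³, ΣAȲ = 944902.62 mm³.
X̄ = 1197449.81/16482.74 = 72.65 mm; Ȳ = 944902.62/16482.74 = 57.33 mm.

X̄ = 72.65 mm, Ȳ = 57.33 mm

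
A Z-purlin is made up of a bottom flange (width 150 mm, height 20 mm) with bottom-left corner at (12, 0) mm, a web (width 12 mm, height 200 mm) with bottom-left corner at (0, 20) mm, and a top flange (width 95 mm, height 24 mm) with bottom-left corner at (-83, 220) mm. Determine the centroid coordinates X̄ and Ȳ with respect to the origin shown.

Part | A | x̄ᵢ | ȳᵢ | A·x̄ᵢ | A·ȳᵢ
bottom flange | 3000.00 | 87.00 | 10.00 | 261000.00 | 30000.00
web | 2400.00 | 6.00 | 120.00 | 14400.00 | 288000.00
top flange | 2280.00 | -35.50 | 232.00 | -80940.00 | 528960.00
Σ | 7680.00 |  |  | 194460.00 | 846960.00
X̄ = 194460.00 / 7680.00 = 25.32 mm
Ȳ = 846960.00 / 7680.00 = 110.28 mm

X̄ = 25.32 mm, Ȳ = 110.28 mm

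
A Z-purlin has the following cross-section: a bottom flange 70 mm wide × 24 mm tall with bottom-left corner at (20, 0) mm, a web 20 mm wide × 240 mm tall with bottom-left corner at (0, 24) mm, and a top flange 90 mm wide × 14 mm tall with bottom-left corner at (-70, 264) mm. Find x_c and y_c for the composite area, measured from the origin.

bottom flange: A = 70 × 24 = 1680.00, centroid at (55.00, 12.00).
web: A = 20 × 240 = 4800.00, centroid at (10.00, 144.00).
top flange: A = 90 × 14 = 1260.00, centroid at (-25.00, 271.00).
ΣA = 7740.00 mm²
ΣAx_c = (1680.00)(55.00) + (4800.00)(10.00) + (1260.00)(-25.00) = 108900.00 mm³
ΣAy_c = (1680.00)(12.00) + (4800.00)(144.00) + (1260.00)(271.00) = 1052820.00 mm³
x_c = 108900.00 / 7740.00 = 14.07 mm
y_c = 1052820.00 / 7740.00 = 136.02 mm

x_c = 14.07 mm, y_c = 136.02 mm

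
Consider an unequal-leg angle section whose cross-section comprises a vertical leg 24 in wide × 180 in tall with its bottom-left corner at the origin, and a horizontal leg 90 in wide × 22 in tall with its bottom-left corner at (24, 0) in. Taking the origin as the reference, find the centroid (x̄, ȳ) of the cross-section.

x̄ = 29.91 in, ȳ = 65.17 in

vertical leg: A = 24 × 180 = 4320.00, centroid at (12.00, 90.00).
horizontal leg: A = 90 × 22 = 1980.00, centroid at (69.00, 11.00).
ΣA = 6300.00 in²
ΣAx̄ = (4320.00)(12.00) + (1980.00)(69.00) = 188460.00 in³
ΣAȳ = (4320.00)(90.00) + (1980.00)(11.00) = 410580.00 in³
x̄ = 188460.00 / 6300.00 = 29.91 in
ȳ = 410580.00 / 6300.00 = 65.17 in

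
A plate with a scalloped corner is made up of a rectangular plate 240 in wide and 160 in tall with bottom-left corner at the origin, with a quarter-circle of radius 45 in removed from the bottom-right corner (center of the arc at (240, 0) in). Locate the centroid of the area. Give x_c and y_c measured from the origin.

Part | A | x̄ᵢ | ȳᵢ | A·x̄ᵢ | A·ȳᵢ
plate | 38400.00 | 120.00 | 80.00 | 4608000.00 | 3072000.00
removed quarter-circle | -1590.43 | 220.90 | 19.10 | -351328.51 | -30375.00
Σ | 36809.57 |  |  | 4256671.49 | 3041625.00
x_c = 4256671.49 / 36809.57 = 115.64 in
y_c = 3041625.00 / 36809.57 = 82.63 in

x_c = 115.64 in, y_c = 82.63 in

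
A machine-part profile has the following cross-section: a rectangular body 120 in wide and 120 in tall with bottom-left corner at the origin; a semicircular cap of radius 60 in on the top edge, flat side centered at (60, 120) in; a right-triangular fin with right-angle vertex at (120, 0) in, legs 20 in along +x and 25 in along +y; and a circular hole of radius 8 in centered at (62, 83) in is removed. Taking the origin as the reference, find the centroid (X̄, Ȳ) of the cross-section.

rectangular body: A = 120 × 120 = 14400.00, centroid at (60.00, 60.00).
semicircular top: A = ½π·60² = 5654.87, centroid at (60.00, 145.46).
triangular fin: A = ½·20·25 = 250.00, centroid at (126.67, 8.33).
hole: A = −π·8² = -201.06, centroid at (62.00, 83.00).
ΣA = 20103.80 in²
ΣAX̄ = (14400.00)(60.00) + (5654.87)(60.00) + (250.00)(126.67) + (-201.06)(62.00) = 1222492.83 in³
ΣAȲ = (14400.00)(60.00) + (5654.87)(145.46) + (250.00)(8.33) + (-201.06)(83.00) = 1671979.21 in³
X̄ = 1222492.83 / 20103.80 = 60.81 in
Ȳ = 1671979.21 / 20103.80 = 83.17 in

X̄ = 60.81 in, Ȳ = 83.17 in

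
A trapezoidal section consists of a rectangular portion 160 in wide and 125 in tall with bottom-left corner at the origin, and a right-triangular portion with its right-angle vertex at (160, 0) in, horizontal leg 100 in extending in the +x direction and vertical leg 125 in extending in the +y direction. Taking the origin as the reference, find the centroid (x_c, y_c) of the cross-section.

rectangular portion: A = 160 × 125 = 20000.00, centroid at (80.00, 62.50).
triangular portion: A = ½·100·125 = 6250.00, centroid at (193.33, 41.67).
ΣA = 26250.00 in², ΣAx_c = 2808333.33 in³, ΣAy_c = 1510416.67 in³.
x_c = 2808333.33/26250.00 = 106.98 in; y_c = 1510416.67/26250.00 = 57.54 in.

x_c = 106.98 in, y_c = 57.54 in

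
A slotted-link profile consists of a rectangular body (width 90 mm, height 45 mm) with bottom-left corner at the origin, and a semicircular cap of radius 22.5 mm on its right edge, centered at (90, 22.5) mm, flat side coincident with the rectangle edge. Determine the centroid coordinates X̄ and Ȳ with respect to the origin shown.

X̄ = 53.95 mm, Ȳ = 22.50 mm

rectangular body: A = 90 × 45 = 4050.00, centroid at (45.00, 22.50).
semicircular end: A = ½π·22.5² = 795.22, centroid at (99.55, 22.50).
ΣA = 4845.22 mm²
ΣAX̄ = (4050.00)(45.00) + (795.22)(99.55) = 261413.16 mm³
ΣAȲ = (4050.00)(22.50) + (795.22)(22.50) = 109017.35 mm³
X̄ = 261413.16 / 4845.22 = 53.95 mm
Ȳ = 109017.35 / 4845.22 = 22.50 mm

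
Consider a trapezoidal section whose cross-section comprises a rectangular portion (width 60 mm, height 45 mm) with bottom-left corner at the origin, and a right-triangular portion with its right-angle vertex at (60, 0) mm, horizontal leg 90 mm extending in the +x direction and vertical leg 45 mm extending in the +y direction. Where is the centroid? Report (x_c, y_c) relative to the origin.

Part | A | x̄ᵢ | ȳᵢ | A·x̄ᵢ | A·ȳᵢ
rectangular portion | 2700.00 | 30.00 | 22.50 | 81000.00 | 60750.00
triangular portion | 2025.00 | 90.00 | 15.00 | 182250.00 | 30375.00
Σ | 4725.00 |  |  | 263250.00 | 91125.00
x_c = 263250.00 / 4725.00 = 55.71 mm
y_c = 91125.00 / 4725.00 = 19.29 mm

x_c = 55.71 mm, y_c = 19.29 mm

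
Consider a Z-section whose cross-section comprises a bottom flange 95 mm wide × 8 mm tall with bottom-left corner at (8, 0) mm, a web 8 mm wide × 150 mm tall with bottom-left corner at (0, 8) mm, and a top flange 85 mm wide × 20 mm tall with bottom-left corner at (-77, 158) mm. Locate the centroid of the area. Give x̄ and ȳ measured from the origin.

x̄ = -3.19 mm, ȳ = 106.08 mm

bottom flange: A = 95 × 8 = 760.00, centroid at (55.50, 4.00).
web: A = 8 × 150 = 1200.00, centroid at (4.00, 83.00).
top flange: A = 85 × 20 = 1700.00, centroid at (-34.50, 168.00).
ΣA = 3660.00 mm², ΣAx̄ = -11670.00 mm³, ΣAȳ = 388240.00 mm³.
x̄ = -11670.00/3660.00 = -3.19 mm; ȳ = 388240.00/3660.00 = 106.08 mm.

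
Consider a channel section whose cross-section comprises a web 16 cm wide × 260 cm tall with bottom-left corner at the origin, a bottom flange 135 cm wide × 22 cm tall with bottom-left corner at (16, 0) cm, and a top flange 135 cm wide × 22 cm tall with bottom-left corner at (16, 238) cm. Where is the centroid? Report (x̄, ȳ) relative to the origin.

web: A = 16 × 260 = 4160.00, centroid at (8.00, 130.00).
bottom flange: A = 135 × 22 = 2970.00, centroid at (83.50, 11.00).
top flange: A = 135 × 22 = 2970.00, centroid at (83.50, 249.00).
ΣA = 10100.00 cm²
ΣAx̄ = (4160.00)(8.00) + (2970.00)(83.50) + (2970.00)(83.50) = 529270.00 cm³
ΣAȳ = (4160.00)(130.00) + (2970.00)(11.00) + (2970.00)(249.00) = 1313000.00 cm³
x̄ = 529270.00 / 10100.00 = 52.40 cm
ȳ = 1313000.00 / 10100.00 = 130.00 cm

x̄ = 52.40 cm, ȳ = 130.00 cm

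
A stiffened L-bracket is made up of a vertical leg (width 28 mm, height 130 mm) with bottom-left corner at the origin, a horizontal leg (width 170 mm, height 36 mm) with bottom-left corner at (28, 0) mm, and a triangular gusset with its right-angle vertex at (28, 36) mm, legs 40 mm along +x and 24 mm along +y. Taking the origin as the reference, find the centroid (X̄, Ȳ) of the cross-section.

vertical leg: A = 28 × 130 = 3640.00, centroid at (14.00, 65.00).
horizontal leg: A = 170 × 36 = 6120.00, centroid at (113.00, 18.00).
gusset: A = ½·40·24 = 480.00, centroid at (41.33, 44.00).
ΣA = 10240.00 mm²
ΣAX̄ = (3640.00)(14.00) + (6120.00)(113.00) + (480.00)(41.33) = 762360.00 mm³
ΣAȲ = (3640.00)(65.00) + (6120.00)(18.00) + (480.00)(44.00) = 367880.00 mm³
X̄ = 762360.00 / 10240.00 = 74.45 mm
Ȳ = 367880.00 / 10240.00 = 35.93 mm

X̄ = 74.45 mm, Ȳ = 35.93 mm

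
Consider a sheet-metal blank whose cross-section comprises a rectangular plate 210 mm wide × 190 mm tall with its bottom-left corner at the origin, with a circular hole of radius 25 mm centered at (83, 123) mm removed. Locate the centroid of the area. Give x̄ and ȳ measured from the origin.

plate: A = 210 × 190 = 39900.00, centroid at (105.00, 95.00).
hole: A = −π·25² = -1963.50, centroid at (83.00, 123.00).
ΣA = 37936.50 mm², ΣAx̄ = 4026529.88 mm³, ΣAȳ = 3548990.06 mm³.
x̄ = 4026529.88/37936.50 = 106.14 mm; ȳ = 3548990.06/37936.50 = 93.55 mm.

x̄ = 106.14 mm, ȳ = 93.55 mm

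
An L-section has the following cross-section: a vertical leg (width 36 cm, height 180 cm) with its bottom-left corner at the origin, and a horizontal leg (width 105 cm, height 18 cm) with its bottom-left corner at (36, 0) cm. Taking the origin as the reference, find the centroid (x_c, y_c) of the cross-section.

vertical leg: A = 36 × 180 = 6480.00, centroid at (18.00, 90.00).
horizontal leg: A = 105 × 18 = 1890.00, centroid at (88.50, 9.00).
ΣA = 8370.00 cm², ΣAx_c = 283905.00 cm³, ΣAy_c = 600210.00 cm³.
x_c = 283905.00/8370.00 = 33.92 cm; y_c = 600210.00/8370.00 = 71.71 cm.

x_c = 33.92 cm, y_c = 71.71 cm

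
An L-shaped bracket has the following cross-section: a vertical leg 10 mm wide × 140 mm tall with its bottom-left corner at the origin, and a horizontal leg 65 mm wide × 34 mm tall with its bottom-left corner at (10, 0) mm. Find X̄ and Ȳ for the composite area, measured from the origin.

X̄ = 27.96 mm, Ȳ = 37.55 mm

Part | A | x̄ᵢ | ȳᵢ | A·x̄ᵢ | A·ȳᵢ
vertical leg | 1400.00 | 5.00 | 70.00 | 7000.00 | 98000.00
horizontal leg | 2210.00 | 42.50 | 17.00 | 93925.00 | 37570.00
Σ | 3610.00 |  |  | 100925.00 | 135570.00
X̄ = 100925.00 / 3610.00 = 27.96 mm
Ȳ = 135570.00 / 3610.00 = 37.55 mm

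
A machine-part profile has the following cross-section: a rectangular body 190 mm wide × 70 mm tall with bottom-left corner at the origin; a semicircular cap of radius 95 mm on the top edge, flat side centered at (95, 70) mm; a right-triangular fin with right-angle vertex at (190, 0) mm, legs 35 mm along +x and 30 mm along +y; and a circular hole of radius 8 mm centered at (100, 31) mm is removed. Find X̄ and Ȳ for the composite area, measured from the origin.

rectangular body: A = 190 × 70 = 13300.00, centroid at (95.00, 35.00).
semicircular top: A = ½π·95² = 14176.44, centroid at (95.00, 110.32).
triangular fin: A = ½·35·30 = 525.00, centroid at (201.67, 10.00).
hole: A = −π·8² = -201.06, centroid at (100.00, 31.00).
ΣA = 27800.37 mm²
ΣAX̄ = (13300.00)(95.00) + (14176.44)(95.00) + (525.00)(201.67) + (-201.06)(100.00) = 2696030.31 mm³
ΣAȲ = (13300.00)(35.00) + (14176.44)(110.32) + (525.00)(10.00) + (-201.06)(31.00) = 2028450.99 mm³
X̄ = 2696030.31 / 27800.37 = 96.98 mm
Ȳ = 2028450.99 / 27800.37 = 72.96 mm

X̄ = 96.98 mm, Ȳ = 72.96 mm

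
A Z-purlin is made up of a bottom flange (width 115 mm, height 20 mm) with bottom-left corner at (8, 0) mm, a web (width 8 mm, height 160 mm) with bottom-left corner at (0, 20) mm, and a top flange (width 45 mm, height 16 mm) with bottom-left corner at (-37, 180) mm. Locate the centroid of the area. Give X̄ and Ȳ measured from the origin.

bottom flange: A = 115 × 20 = 2300.00, centroid at (65.50, 10.00).
web: A = 8 × 160 = 1280.00, centroid at (4.00, 100.00).
top flange: A = 45 × 16 = 720.00, centroid at (-14.50, 188.00).
ΣA = 4300.00 mm², ΣAX̄ = 145330.00 mm³, ΣAȲ = 286360.00 mm³.
X̄ = 145330.00/4300.00 = 33.80 mm; Ȳ = 286360.00/4300.00 = 66.60 mm.

X̄ = 33.80 mm, Ȳ = 66.60 mm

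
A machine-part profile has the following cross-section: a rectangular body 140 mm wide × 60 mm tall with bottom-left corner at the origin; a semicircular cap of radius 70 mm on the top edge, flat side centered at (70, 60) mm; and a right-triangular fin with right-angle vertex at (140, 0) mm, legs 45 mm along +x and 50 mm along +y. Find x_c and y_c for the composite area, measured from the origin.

rectangular body: A = 140 × 60 = 8400.00, centroid at (70.00, 30.00).
semicircular top: A = ½π·70² = 7696.90, centroid at (70.00, 89.71).
triangular fin: A = ½·45·50 = 1125.00, centroid at (155.00, 16.67).
ΣA = 17221.90 mm²
ΣAx_c = (8400.00)(70.00) + (7696.90)(70.00) + (1125.00)(155.00) = 1301158.14 mm³
ΣAy_c = (8400.00)(30.00) + (7696.90)(89.71) + (1125.00)(16.67) = 961230.79 mm³
x_c = 1301158.14 / 17221.90 = 75.55 mm
y_c = 961230.79 / 17221.90 = 55.81 mm

x_c = 75.55 mm, y_c = 55.81 mm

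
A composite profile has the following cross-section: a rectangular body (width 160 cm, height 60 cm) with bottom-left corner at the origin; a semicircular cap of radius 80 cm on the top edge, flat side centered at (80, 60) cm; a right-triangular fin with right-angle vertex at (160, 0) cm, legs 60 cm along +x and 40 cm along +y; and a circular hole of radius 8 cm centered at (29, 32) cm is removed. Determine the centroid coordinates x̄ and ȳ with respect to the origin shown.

rectangular body: A = 160 × 60 = 9600.00, centroid at (80.00, 30.00).
semicircular top: A = ½π·80² = 10053.10, centroid at (80.00, 93.95).
triangular fin: A = ½·60·40 = 1200.00, centroid at (180.00, 13.33).
hole: A = −π·8² = -201.06, centroid at (29.00, 32.00).
ΣA = 20652.03 cm², ΣAx̄ = 1782416.92 cm³, ΣAȳ = 1242085.14 cm³.
x̄ = 1782416.92/20652.03 = 86.31 cm; ȳ = 1242085.14/20652.03 = 60.14 cm.

x̄ = 86.31 cm, ȳ = 60.14 cm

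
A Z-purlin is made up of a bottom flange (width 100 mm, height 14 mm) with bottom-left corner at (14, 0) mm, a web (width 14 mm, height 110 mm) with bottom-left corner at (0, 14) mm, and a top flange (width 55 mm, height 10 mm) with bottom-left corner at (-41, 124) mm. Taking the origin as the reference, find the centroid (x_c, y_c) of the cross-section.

Part | A | x̄ᵢ | ȳᵢ | A·x̄ᵢ | A·ȳᵢ
bottom flange | 1400.00 | 64.00 | 7.00 | 89600.00 | 9800.00
web | 1540.00 | 7.00 | 69.00 | 10780.00 | 106260.00
top flange | 550.00 | -13.50 | 129.00 | -7425.00 | 70950.00
Σ | 3490.00 |  |  | 92955.00 | 187010.00
x_c = 92955.00 / 3490.00 = 26.63 mm
y_c = 187010.00 / 3490.00 = 53.58 mm

x_c = 26.63 mm, y_c = 53.58 mm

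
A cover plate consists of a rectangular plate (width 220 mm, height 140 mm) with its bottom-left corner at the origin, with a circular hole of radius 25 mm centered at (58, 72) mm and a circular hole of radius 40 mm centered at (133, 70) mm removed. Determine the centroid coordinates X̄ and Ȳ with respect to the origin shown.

plate: A = 220 × 140 = 30800.00, centroid at (110.00, 70.00).
hole 1: A = −π·25² = -1963.50, centroid at (58.00, 72.00).
hole 2: A = −π·40² = -5026.55, centroid at (133.00, 70.00).
ΣA = 23809.96 mm²
ΣAX̄ = (30800.00)(110.00) + (-1963.50)(58.00) + (-5026.55)(133.00) = 2605586.35 mm³
ΣAȲ = (30800.00)(70.00) + (-1963.50)(72.00) + (-5026.55)(70.00) = 1662769.95 mm³
X̄ = 2605586.35 / 23809.96 = 109.43 mm
Ȳ = 1662769.95 / 23809.96 = 69.84 mm

X̄ = 109.43 mm, Ȳ = 69.84 mm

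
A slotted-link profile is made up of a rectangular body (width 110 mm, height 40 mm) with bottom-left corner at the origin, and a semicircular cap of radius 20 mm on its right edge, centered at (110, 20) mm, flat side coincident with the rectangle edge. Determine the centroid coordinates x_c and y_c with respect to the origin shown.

Part | A | x̄ᵢ | ȳᵢ | A·x̄ᵢ | A·ȳᵢ
rectangular body | 4400.00 | 55.00 | 20.00 | 242000.00 | 88000.00
semicircular end | 628.32 | 118.49 | 20.00 | 74448.37 | 12566.37
Σ | 5028.32 |  |  | 316448.37 | 100566.37
x_c = 316448.37 / 5028.32 = 62.93 mm
y_c = 100566.37 / 5028.32 = 20.00 mm

x_c = 62.93 mm, y_c = 20.00 mm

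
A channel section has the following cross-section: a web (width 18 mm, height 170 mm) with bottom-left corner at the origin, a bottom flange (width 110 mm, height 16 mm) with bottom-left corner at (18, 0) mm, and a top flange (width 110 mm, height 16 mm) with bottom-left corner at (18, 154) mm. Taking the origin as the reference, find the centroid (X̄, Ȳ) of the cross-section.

X̄ = 43.24 mm, Ȳ = 85.00 mm

web: A = 18 × 170 = 3060.00, centroid at (9.00, 85.00).
bottom flange: A = 110 × 16 = 1760.00, centroid at (73.00, 8.00).
top flange: A = 110 × 16 = 1760.00, centroid at (73.00, 162.00).
ΣA = 6580.00 mm², ΣAX̄ = 284500.00 mm³, ΣAȲ = 559300.00 mm³.
X̄ = 284500.00/6580.00 = 43.24 mm; Ȳ = 559300.00/6580.00 = 85.00 mm.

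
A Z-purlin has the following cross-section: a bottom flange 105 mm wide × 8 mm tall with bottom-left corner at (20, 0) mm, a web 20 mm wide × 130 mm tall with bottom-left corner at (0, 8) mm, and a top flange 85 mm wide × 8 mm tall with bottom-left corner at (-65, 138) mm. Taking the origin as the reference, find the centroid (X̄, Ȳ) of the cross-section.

bottom flange: A = 105 × 8 = 840.00, centroid at (72.50, 4.00).
web: A = 20 × 130 = 2600.00, centroid at (10.00, 73.00).
top flange: A = 85 × 8 = 680.00, centroid at (-22.50, 142.00).
ΣA = 4120.00 mm², ΣAX̄ = 71600.00 mm³, ΣAȲ = 289720.00 mm³.
X̄ = 71600.00/4120.00 = 17.38 mm; Ȳ = 289720.00/4120.00 = 70.32 mm.

X̄ = 17.38 mm, Ȳ = 70.32 mm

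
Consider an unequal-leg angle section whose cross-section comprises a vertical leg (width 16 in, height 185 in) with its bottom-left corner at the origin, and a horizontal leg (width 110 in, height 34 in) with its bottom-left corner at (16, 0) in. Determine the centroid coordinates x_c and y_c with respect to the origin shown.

Part | A | x̄ᵢ | ȳᵢ | A·x̄ᵢ | A·ȳᵢ
vertical leg | 2960.00 | 8.00 | 92.50 | 23680.00 | 273800.00
horizontal leg | 3740.00 | 71.00 | 17.00 | 265540.00 | 63580.00
Σ | 6700.00 |  |  | 289220.00 | 337380.00
x_c = 289220.00 / 6700.00 = 43.17 in
y_c = 337380.00 / 6700.00 = 50.36 in

x_c = 43.17 in, y_c = 50.36 in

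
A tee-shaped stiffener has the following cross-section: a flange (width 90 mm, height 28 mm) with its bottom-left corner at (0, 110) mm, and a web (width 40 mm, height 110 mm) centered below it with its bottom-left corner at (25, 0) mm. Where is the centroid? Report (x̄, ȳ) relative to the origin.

x̄ = 45.00 mm, ȳ = 80.13 mm

Part | A | x̄ᵢ | ȳᵢ | A·x̄ᵢ | A·ȳᵢ
web | 4400.00 | 45.00 | 55.00 | 198000.00 | 242000.00
flange | 2520.00 | 45.00 | 124.00 | 113400.00 | 312480.00
Σ | 6920.00 |  |  | 311400.00 | 554480.00
x̄ = 311400.00 / 6920.00 = 45.00 mm
ȳ = 554480.00 / 6920.00 = 80.13 mm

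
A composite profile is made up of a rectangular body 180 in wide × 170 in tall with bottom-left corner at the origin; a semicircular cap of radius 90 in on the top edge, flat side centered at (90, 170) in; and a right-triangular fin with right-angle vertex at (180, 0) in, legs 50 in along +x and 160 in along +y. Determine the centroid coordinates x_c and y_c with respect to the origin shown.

Part | A | x̄ᵢ | ȳᵢ | A·x̄ᵢ | A·ȳᵢ
rectangular body | 30600.00 | 90.00 | 85.00 | 2754000.00 | 2601000.00
semicircular top | 12723.45 | 90.00 | 208.20 | 1145110.52 | 2648986.54
triangular fin | 4000.00 | 196.67 | 53.33 | 786666.67 | 213333.33
Σ | 47323.45 |  |  | 4685777.19 | 5463319.88
x_c = 4685777.19 / 47323.45 = 99.02 in
y_c = 5463319.88 / 47323.45 = 115.45 in

x_c = 99.02 in, y_c = 115.45 in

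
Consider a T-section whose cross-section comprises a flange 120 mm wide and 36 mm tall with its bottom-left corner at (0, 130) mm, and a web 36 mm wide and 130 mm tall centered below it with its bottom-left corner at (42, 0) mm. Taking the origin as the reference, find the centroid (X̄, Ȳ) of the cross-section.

Part | A | x̄ᵢ | ȳᵢ | A·x̄ᵢ | A·ȳᵢ
web | 4680.00 | 60.00 | 65.00 | 280800.00 | 304200.00
flange | 4320.00 | 60.00 | 148.00 | 259200.00 | 639360.00
Σ | 9000.00 |  |  | 540000.00 | 943560.00
X̄ = 540000.00 / 9000.00 = 60.00 mm
Ȳ = 943560.00 / 9000.00 = 104.84 mm

X̄ = 60.00 mm, Ȳ = 104.84 mm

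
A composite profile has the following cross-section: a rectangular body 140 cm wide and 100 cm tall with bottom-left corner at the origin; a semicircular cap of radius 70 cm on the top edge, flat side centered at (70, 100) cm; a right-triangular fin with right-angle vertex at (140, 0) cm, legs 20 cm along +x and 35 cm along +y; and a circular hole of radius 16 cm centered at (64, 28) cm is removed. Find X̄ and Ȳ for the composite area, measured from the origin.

X̄ = 71.49 cm, Ȳ = 79.08 cm

rectangular body: A = 140 × 100 = 14000.00, centroid at (70.00, 50.00).
semicircular top: A = ½π·70² = 7696.90, centroid at (70.00, 129.71).
triangular fin: A = ½·20·35 = 350.00, centroid at (146.67, 11.67).
hole: A = −π·16² = -804.25, centroid at (64.00, 28.00).
ΣA = 21242.65 cm², ΣAX̄ = 1518644.62 cm³, ΣAȲ = 1679921.26 cm³.
X̄ = 1518644.62/21242.65 = 71.49 cm; Ȳ = 1679921.26/21242.65 = 79.08 cm.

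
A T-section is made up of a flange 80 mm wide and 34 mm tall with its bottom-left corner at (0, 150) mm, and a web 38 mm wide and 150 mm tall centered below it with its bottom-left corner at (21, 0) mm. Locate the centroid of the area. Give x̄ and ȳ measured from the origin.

x̄ = 40.00 mm, ȳ = 104.72 mm

web: A = 38 × 150 = 5700.00, centroid at (40.00, 75.00).
flange: A = 80 × 34 = 2720.00, centroid at (40.00, 167.00).
ΣA = 8420.00 mm², ΣAx̄ = 336800.00 mm³, ΣAȳ = 881740.00 mm³.
x̄ = 336800.00/8420.00 = 40.00 mm; ȳ = 881740.00/8420.00 = 104.72 mm.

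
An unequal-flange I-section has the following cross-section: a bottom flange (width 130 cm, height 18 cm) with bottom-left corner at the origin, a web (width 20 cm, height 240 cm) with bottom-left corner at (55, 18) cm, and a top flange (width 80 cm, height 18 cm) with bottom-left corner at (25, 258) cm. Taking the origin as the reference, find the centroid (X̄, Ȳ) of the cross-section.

bottom flange: A = 130 × 18 = 2340.00, centroid at (65.00, 9.00).
web: A = 20 × 240 = 4800.00, centroid at (65.00, 138.00).
top flange: A = 80 × 18 = 1440.00, centroid at (65.00, 267.00).
ΣA = 8580.00 cm²
ΣAX̄ = (2340.00)(65.00) + (4800.00)(65.00) + (1440.00)(65.00) = 557700.00 cm³
ΣAȲ = (2340.00)(9.00) + (4800.00)(138.00) + (1440.00)(267.00) = 1067940.00 cm³
X̄ = 557700.00 / 8580.00 = 65.00 cm
Ȳ = 1067940.00 / 8580.00 = 124.47 cm

X̄ = 65.00 cm, Ȳ = 124.47 cm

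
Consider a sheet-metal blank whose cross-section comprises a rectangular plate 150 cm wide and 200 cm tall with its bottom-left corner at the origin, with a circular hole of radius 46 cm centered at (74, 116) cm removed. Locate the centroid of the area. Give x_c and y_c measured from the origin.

x_c = 75.28 cm, y_c = 95.45 cm

plate: A = 150 × 200 = 30000.00, centroid at (75.00, 100.00).
hole: A = −π·46² = -6647.61, centroid at (74.00, 116.00).
ΣA = 23352.39 cm²
ΣAx_c = (30000.00)(75.00) + (-6647.61)(74.00) = 1758076.86 cm³
ΣAy_c = (30000.00)(100.00) + (-6647.61)(116.00) = 2228877.23 cm³
x_c = 1758076.86 / 23352.39 = 75.28 cm
y_c = 2228877.23 / 23352.39 = 95.45 cm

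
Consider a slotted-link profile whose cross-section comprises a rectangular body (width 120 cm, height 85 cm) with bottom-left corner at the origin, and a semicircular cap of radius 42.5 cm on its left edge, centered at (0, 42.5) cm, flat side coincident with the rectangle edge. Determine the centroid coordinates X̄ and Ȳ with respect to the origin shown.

X̄ = 43.02 cm, Ȳ = 42.50 cm

Part | A | x̄ᵢ | ȳᵢ | A·x̄ᵢ | A·ȳᵢ
rectangular body | 10200.00 | 60.00 | 42.50 | 612000.00 | 433500.00
semicircular end | 2837.25 | -18.04 | 42.50 | -51177.08 | 120583.16
Σ | 13037.25 |  |  | 560822.92 | 554083.16
X̄ = 560822.92 / 13037.25 = 43.02 cm
Ȳ = 554083.16 / 13037.25 = 42.50 cm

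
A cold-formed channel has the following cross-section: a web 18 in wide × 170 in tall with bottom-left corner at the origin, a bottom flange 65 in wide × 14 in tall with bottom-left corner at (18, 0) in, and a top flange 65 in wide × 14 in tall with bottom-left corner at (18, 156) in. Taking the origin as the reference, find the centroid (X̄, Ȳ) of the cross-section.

web: A = 18 × 170 = 3060.00, centroid at (9.00, 85.00).
bottom flange: A = 65 × 14 = 910.00, centroid at (50.50, 7.00).
top flange: A = 65 × 14 = 910.00, centroid at (50.50, 163.00).
ΣA = 4880.00 in²
ΣAX̄ = (3060.00)(9.00) + (910.00)(50.50) + (910.00)(50.50) = 119450.00 in³
ΣAȲ = (3060.00)(85.00) + (910.00)(7.00) + (910.00)(163.00) = 414800.00 in³
X̄ = 119450.00 / 4880.00 = 24.48 in
Ȳ = 414800.00 / 4880.00 = 85.00 in

X̄ = 24.48 in, Ȳ = 85.00 in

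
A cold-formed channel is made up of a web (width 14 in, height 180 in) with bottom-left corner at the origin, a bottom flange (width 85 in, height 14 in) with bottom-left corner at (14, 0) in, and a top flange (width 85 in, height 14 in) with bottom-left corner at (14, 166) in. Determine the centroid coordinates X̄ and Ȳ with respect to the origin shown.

web: A = 14 × 180 = 2520.00, centroid at (7.00, 90.00).
bottom flange: A = 85 × 14 = 1190.00, centroid at (56.50, 7.00).
top flange: A = 85 × 14 = 1190.00, centroid at (56.50, 173.00).
ΣA = 4900.00 in²
ΣAX̄ = (2520.00)(7.00) + (1190.00)(56.50) + (1190.00)(56.50) = 152110.00 in³
ΣAȲ = (2520.00)(90.00) + (1190.00)(7.00) + (1190.00)(173.00) = 441000.00 in³
X̄ = 152110.00 / 4900.00 = 31.04 in
Ȳ = 441000.00 / 4900.00 = 90.00 in

X̄ = 31.04 in, Ȳ = 90.00 in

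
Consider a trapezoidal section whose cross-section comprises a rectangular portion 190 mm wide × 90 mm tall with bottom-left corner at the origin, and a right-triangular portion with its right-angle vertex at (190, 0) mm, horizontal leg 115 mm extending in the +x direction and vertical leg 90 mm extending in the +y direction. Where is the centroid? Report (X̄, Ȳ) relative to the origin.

rectangular portion: A = 190 × 90 = 17100.00, centroid at (95.00, 45.00).
triangular portion: A = ½·115·90 = 5175.00, centroid at (228.33, 30.00).
ΣA = 22275.00 mm²
ΣAX̄ = (17100.00)(95.00) + (5175.00)(228.33) = 2806125.00 mm³
ΣAȲ = (17100.00)(45.00) + (5175.00)(30.00) = 924750.00 mm³
X̄ = 2806125.00 / 22275.00 = 125.98 mm
Ȳ = 924750.00 / 22275.00 = 41.52 mm

X̄ = 125.98 mm, Ȳ = 41.52 mm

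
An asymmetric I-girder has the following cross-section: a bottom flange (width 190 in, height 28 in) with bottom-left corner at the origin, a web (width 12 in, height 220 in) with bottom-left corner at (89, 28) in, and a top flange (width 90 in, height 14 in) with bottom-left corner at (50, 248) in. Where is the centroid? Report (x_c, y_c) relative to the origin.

x_c = 95.00 in, y_c = 82.44 in

bottom flange: A = 190 × 28 = 5320.00, centroid at (95.00, 14.00).
web: A = 12 × 220 = 2640.00, centroid at (95.00, 138.00).
top flange: A = 90 × 14 = 1260.00, centroid at (95.00, 255.00).
ΣA = 9220.00 in²
ΣAx_c = (5320.00)(95.00) + (2640.00)(95.00) + (1260.00)(95.00) = 875900.00 in³
ΣAy_c = (5320.00)(14.00) + (2640.00)(138.00) + (1260.00)(255.00) = 760100.00 in³
x_c = 875900.00 / 9220.00 = 95.00 in
y_c = 760100.00 / 9220.00 = 82.44 in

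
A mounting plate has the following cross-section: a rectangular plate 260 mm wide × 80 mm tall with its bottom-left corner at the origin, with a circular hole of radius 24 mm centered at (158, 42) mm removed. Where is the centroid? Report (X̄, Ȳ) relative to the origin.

plate: A = 260 × 80 = 20800.00, centroid at (130.00, 40.00).
hole: A = −π·24² = -1809.56, centroid at (158.00, 42.00).
ΣA = 18990.44 mm²
ΣAX̄ = (20800.00)(130.00) + (-1809.56)(158.00) = 2418089.94 mm³
ΣAȲ = (20800.00)(40.00) + (-1809.56)(42.00) = 755998.59 mm³
X̄ = 2418089.94 / 18990.44 = 127.33 mm
Ȳ = 755998.59 / 18990.44 = 39.81 mm

X̄ = 127.33 mm, Ȳ = 39.81 mm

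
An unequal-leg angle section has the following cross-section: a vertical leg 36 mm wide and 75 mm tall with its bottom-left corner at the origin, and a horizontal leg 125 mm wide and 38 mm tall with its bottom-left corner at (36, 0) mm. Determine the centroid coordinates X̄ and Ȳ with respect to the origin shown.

vertical leg: A = 36 × 75 = 2700.00, centroid at (18.00, 37.50).
horizontal leg: A = 125 × 38 = 4750.00, centroid at (98.50, 19.00).
ΣA = 7450.00 mm², ΣAX̄ = 516475.00 mm³, ΣAȲ = 191500.00 mm³.
X̄ = 516475.00/7450.00 = 69.33 mm; Ȳ = 191500.00/7450.00 = 25.70 mm.

X̄ = 69.33 mm, Ȳ = 25.70 mm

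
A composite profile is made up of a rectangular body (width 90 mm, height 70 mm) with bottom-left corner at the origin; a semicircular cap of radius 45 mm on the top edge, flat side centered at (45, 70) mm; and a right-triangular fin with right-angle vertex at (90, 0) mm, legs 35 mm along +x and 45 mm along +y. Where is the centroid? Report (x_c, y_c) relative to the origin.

x_c = 49.35 mm, y_c = 50.22 mm

rectangular body: A = 90 × 70 = 6300.00, centroid at (45.00, 35.00).
semicircular top: A = ½π·45² = 3180.86, centroid at (45.00, 89.10).
triangular fin: A = ½·35·45 = 787.50, centroid at (101.67, 15.00).
ΣA = 10268.36 mm²
ΣAx_c = (6300.00)(45.00) + (3180.86)(45.00) + (787.50)(101.67) = 506701.32 mm³
ΣAy_c = (6300.00)(35.00) + (3180.86)(89.10) + (787.50)(15.00) = 515722.88 mm³
x_c = 506701.32 / 10268.36 = 49.35 mm
y_c = 515722.88 / 10268.36 = 50.22 mm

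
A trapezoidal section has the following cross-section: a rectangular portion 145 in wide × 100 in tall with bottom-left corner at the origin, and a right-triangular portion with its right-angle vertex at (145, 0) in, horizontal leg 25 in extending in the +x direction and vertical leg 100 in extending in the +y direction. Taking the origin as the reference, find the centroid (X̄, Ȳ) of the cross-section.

X̄ = 78.92 in, Ȳ = 48.68 in

rectangular portion: A = 145 × 100 = 14500.00, centroid at (72.50, 50.00).
triangular portion: A = ½·25·100 = 1250.00, centroid at (153.33, 33.33).
ΣA = 15750.00 in²
ΣAX̄ = (14500.00)(72.50) + (1250.00)(153.33) = 1242916.67 in³
ΣAȲ = (14500.00)(50.00) + (1250.00)(33.33) = 766666.67 in³
X̄ = 1242916.67 / 15750.00 = 78.92 in
Ȳ = 766666.67 / 15750.00 = 48.68 in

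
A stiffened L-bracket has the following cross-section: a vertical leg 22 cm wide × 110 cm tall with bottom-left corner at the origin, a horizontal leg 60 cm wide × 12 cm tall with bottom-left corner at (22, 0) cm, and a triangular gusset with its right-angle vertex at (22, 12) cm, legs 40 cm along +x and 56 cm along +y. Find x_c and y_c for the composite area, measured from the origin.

vertical leg: A = 22 × 110 = 2420.00, centroid at (11.00, 55.00).
horizontal leg: A = 60 × 12 = 720.00, centroid at (52.00, 6.00).
gusset: A = ½·40·56 = 1120.00, centroid at (35.33, 30.67).
ΣA = 4260.00 cm²
ΣAx_c = (2420.00)(11.00) + (720.00)(52.00) + (1120.00)(35.33) = 103633.33 cm³
ΣAy_c = (2420.00)(55.00) + (720.00)(6.00) + (1120.00)(30.67) = 171766.67 cm³
x_c = 103633.33 / 4260.00 = 24.33 cm
y_c = 171766.67 / 4260.00 = 40.32 cm

x_c = 24.33 cm, y_c = 40.32 cm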